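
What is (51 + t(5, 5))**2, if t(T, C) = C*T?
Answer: 5776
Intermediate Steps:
(51 + t(5, 5))**2 = (51 + 5*5)**2 = (51 + 25)**2 = 76**2 = 5776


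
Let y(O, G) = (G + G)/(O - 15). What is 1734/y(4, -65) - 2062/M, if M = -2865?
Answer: 5491507/37245 ≈ 147.44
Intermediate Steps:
y(O, G) = 2*G/(-15 + O) (y(O, G) = (2*G)/(-15 + O) = 2*G/(-15 + O))
1734/y(4, -65) - 2062/M = 1734/((2*(-65)/(-15 + 4))) - 2062/(-2865) = 1734/((2*(-65)/(-11))) - 2062*(-1/2865) = 1734/((2*(-65)*(-1/11))) + 2062/2865 = 1734/(130/11) + 2062/2865 = 1734*(11/130) + 2062/2865 = 9537/65 + 2062/2865 = 5491507/37245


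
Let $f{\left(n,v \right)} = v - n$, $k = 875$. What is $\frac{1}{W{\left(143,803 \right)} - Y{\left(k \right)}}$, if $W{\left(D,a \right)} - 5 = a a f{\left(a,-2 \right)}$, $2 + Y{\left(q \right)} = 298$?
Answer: $- \frac{1}{519071536} \approx -1.9265 \cdot 10^{-9}$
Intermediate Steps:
$Y{\left(q \right)} = 296$ ($Y{\left(q \right)} = -2 + 298 = 296$)
$W{\left(D,a \right)} = 5 + a^{2} \left(-2 - a\right)$ ($W{\left(D,a \right)} = 5 + a a \left(-2 - a\right) = 5 + a^{2} \left(-2 - a\right)$)
$\frac{1}{W{\left(143,803 \right)} - Y{\left(k \right)}} = \frac{1}{\left(5 - 803^{2} \left(2 + 803\right)\right) - 296} = \frac{1}{\left(5 - 644809 \cdot 805\right) - 296} = \frac{1}{\left(5 - 519071245\right) - 296} = \frac{1}{-519071240 - 296} = \frac{1}{-519071536} = - \frac{1}{519071536}$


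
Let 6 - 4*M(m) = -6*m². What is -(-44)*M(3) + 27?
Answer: 687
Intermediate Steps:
M(m) = 3/2 + 3*m²/2 (M(m) = 3/2 - (-3)*m²/2 = 3/2 + 3*m²/2)
-(-44)*M(3) + 27 = -(-44)*(3/2 + (3/2)*3²) + 27 = -(-44)*(3/2 + (3/2)*9) + 27 = -(-44)*(3/2 + 27/2) + 27 = -(-44)*15 + 27 = -44*(-15) + 27 = 660 + 27 = 687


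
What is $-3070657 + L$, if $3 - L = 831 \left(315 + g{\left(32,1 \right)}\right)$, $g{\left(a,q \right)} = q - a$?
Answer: $-3306658$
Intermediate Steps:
$L = -236001$ ($L = 3 - 831 \left(315 + \left(1 - 32\right)\right) = 3 - 831 \left(315 - 31\right) = 3 - 831 \cdot 284 = 3 - 236004 = -236001$)
$-3070657 + L = -3070657 - 236001 = -3306658$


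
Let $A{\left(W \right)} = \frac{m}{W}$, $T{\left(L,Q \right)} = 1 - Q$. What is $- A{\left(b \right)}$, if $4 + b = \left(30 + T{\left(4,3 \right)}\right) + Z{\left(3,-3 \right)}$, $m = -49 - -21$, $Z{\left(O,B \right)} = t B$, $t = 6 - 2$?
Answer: $\frac{7}{3} \approx 2.3333$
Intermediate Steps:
$t = 4$ ($t = 6 - 2 = 4$)
$Z{\left(O,B \right)} = 4 B$
$m = -28$ ($m = -49 + 21 = -28$)
$b = 12$ ($b = -4 + \left(\left(30 + \left(1 - 3\right)\right) + 4 \left(-3\right)\right) = -4 + \left(\left(30 + \left(1 - 3\right)\right) - 12\right) = -4 + \left(\left(30 - 2\right) - 12\right) = -4 + \left(28 - 12\right) = -4 + 16 = 12$)
$A{\left(W \right)} = - \frac{28}{W}$
$- A{\left(b \right)} = - \frac{-28}{12} = \left(-1\right) \left(- \frac{7}{3}\right) = \frac{7}{3}$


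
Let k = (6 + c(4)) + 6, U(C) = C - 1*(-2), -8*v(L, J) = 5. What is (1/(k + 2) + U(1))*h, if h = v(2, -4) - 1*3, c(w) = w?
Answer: -1595/144 ≈ -11.076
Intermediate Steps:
v(L, J) = -5/8 (v(L, J) = -1/8*5 = -5/8)
U(C) = 2 + C (U(C) = C + 2 = 2 + C)
k = 16 (k = (6 + 4) + 6 = 10 + 6 = 16)
h = -29/8 (h = -5/8 - 1*3 = -5/8 - 3 = -29/8 ≈ -3.6250)
(1/(k + 2) + U(1))*h = (1/(16 + 2) + (2 + 1))*(-29/8) = (1/18 + 3)*(-29/8) = (55/18)*(-29/8) = -1595/144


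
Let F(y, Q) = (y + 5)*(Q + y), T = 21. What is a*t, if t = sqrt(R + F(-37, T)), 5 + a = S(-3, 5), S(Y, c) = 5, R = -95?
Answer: 0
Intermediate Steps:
a = 0 (a = -5 + 5 = 0)
F(y, Q) = (5 + y)*(Q + y)
t = sqrt(417) (t = sqrt(-95 + ((-37)**2 + 5*21 + 5*(-37) + 21*(-37))) = sqrt(-95 + (1369 + 105 - 185 - 777)) = sqrt(-95 + 512) = sqrt(417) ≈ 20.421)
a*t = 0*sqrt(417) = 0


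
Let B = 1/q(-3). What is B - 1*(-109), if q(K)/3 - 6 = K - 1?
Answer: 655/6 ≈ 109.17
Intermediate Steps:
q(K) = 15 + 3*K (q(K) = 18 + 3*(K - 1) = 18 + 3*(-1 + K) = 18 + (-3 + 3*K) = 15 + 3*K)
B = 1/6 (B = 1/(15 + 3*(-3)) = 1/(15 - 9) = 1/6 ≈ 0.16667)
B - 1*(-109) = 1/6 - 1*(-109) = 1/6 + 109 = 655/6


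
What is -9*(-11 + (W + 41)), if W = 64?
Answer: -846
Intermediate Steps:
-9*(-11 + (W + 41)) = -9*(-11 + (64 + 41)) = -9*(-11 + 105) = -9*94 = -846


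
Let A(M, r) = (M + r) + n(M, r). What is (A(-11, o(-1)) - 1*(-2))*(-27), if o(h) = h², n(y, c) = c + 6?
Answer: 27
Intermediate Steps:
n(y, c) = 6 + c
A(M, r) = 6 + M + 2*r (A(M, r) = (M + r) + (6 + r) = 6 + M + 2*r)
(A(-11, o(-1)) - 1*(-2))*(-27) = ((6 - 11 + 2*(-1)²) - 1*(-2))*(-27) = ((6 - 11 + 2*1) + 2)*(-27) = ((6 - 11 + 2) + 2)*(-27) = (-3 + 2)*(-27) = -1*(-27) = 27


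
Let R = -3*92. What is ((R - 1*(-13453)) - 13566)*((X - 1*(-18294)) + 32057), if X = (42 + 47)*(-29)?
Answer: -18582530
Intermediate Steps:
R = -276
X = -2581 (X = 89*(-29) = -2581)
((R - 1*(-13453)) - 13566)*((X - 1*(-18294)) + 32057) = ((-276 - 1*(-13453)) - 13566)*((-2581 - 1*(-18294)) + 32057) = ((-276 + 13453) - 13566)*((-2581 + 18294) + 32057) = (13177 - 13566)*(15713 + 32057) = -389*47770 = -18582530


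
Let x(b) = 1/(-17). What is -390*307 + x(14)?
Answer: -2035411/17 ≈ -1.1973e+5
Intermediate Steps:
x(b) = -1/17
-390*307 + x(14) = -390*307 - 1/17 = -119730 - 1/17 = -2035411/17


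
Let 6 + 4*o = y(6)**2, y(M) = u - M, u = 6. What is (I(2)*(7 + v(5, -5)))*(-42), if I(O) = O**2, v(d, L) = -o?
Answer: -1428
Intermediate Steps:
y(M) = 6 - M
o = -3/2 (o = -3/2 + (6 - 1*6)**2/4 = -3/2 + (6 - 6)**2/4 = -3/2 + (1/4)*0**2 = -3/2 + (1/4)*0 = -3/2 + 0 = -3/2 ≈ -1.5000)
v(d, L) = 3/2 (v(d, L) = -1*(-3/2) = 3/2)
(I(2)*(7 + v(5, -5)))*(-42) = (2**2*(7 + 3/2))*(-42) = (4*(17/2))*(-42) = 34*(-42) = -1428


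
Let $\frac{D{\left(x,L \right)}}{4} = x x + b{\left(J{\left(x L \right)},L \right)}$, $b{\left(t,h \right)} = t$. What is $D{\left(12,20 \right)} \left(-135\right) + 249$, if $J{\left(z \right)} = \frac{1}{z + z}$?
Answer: $- \frac{620097}{8} \approx -77512.0$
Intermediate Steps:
$J{\left(z \right)} = \frac{1}{2 z}$
$D{\left(x,L \right)} = 4 x^{2} + \frac{2}{L x}$ ($D{\left(x,L \right)} = 4 \left(x x + \frac{1}{2 x L}\right) = 4 \left(x^{2} + \frac{1}{2 L x}\right) = 4 x^{2} + \frac{2}{L x}$)
$D{\left(12,20 \right)} \left(-135\right) + 249 = \left(4 \cdot 12^{2} + \frac{2}{20 \cdot 12}\right) \left(-135\right) + 249 = \left(4 \cdot 144 + 2 \cdot \frac{1}{20} \cdot \frac{1}{12}\right) \left(-135\right) + 249 = \left(576 + \frac{1}{120}\right) \left(-135\right) + 249 = \frac{69121}{120} \left(-135\right) + 249 = - \frac{622089}{8} + 249 = - \frac{620097}{8}$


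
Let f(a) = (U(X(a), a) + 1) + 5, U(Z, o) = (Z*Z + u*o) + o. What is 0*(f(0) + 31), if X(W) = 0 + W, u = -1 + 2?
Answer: 0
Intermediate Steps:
u = 1
X(W) = W
U(Z, o) = Z² + 2*o (U(Z, o) = (Z*Z + 1*o) + o = (Z² + o) + o = (o + Z²) + o = Z² + 2*o)
f(a) = 6 + a² + 2*a (f(a) = ((a² + 2*a) + 1) + 5 = (1 + a² + 2*a) + 5 = 6 + a² + 2*a)
0*(f(0) + 31) = 0*((6 + 0² + 2*0) + 31) = 0*((6 + 0 + 0) + 31) = 0*(6 + 31) = 0*37 = 0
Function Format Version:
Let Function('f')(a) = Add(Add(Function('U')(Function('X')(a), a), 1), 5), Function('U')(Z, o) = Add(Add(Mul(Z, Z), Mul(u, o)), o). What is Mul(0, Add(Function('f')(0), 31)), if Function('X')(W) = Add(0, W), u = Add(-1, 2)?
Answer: 0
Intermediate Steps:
u = 1
Function('X')(W) = W
Function('U')(Z, o) = Add(Pow(Z, 2), Mul(2, o)) (Function('U')(Z, o) = Add(Add(Mul(Z, Z), Mul(1, o)), o) = Add(Add(Pow(Z, 2), o), o) = Add(Add(o, Pow(Z, 2)), o) = Add(Pow(Z, 2), Mul(2, o)))
Function('f')(a) = Add(6, Pow(a, 2), Mul(2, a)) (Function('f')(a) = Add(Add(Add(Pow(a, 2), Mul(2, a)), 1), 5) = Add(Add(1, Pow(a, 2), Mul(2, a)), 5) = Add(6, Pow(a, 2), Mul(2, a)))
Mul(0, Add(Function('f')(0), 31)) = Mul(0, Add(Add(6, Pow(0, 2), Mul(2, 0)), 31)) = Mul(0, Add(Add(6, 0, 0), 31)) = Mul(0, Add(6, 31)) = Mul(0, 37) = 0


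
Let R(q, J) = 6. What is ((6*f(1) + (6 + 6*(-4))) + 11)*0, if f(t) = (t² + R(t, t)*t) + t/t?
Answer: 0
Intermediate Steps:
f(t) = 1 + t² + 6*t (f(t) = (t² + 6*t) + t/t = (t² + 6*t) + 1 = 1 + t² + 6*t)
((6*f(1) + (6 + 6*(-4))) + 11)*0 = ((6*(1 + 1² + 6*1) + (6 + 6*(-4))) + 11)*0 = ((6*(1 + 1 + 6) + (6 - 24)) + 11)*0 = ((6*8 - 18) + 11)*0 = ((48 - 18) + 11)*0 = (30 + 11)*0 = 41*0 = 0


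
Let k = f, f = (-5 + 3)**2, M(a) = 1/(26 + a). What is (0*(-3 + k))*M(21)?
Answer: 0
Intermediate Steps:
f = 4 (f = (-2)**2 = 4)
k = 4
(0*(-3 + k))*M(21) = (0*(-3 + 4))/(26 + 21) = (0*1)/47 = 0*(1/47) = 0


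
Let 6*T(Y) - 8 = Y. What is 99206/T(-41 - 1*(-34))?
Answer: 595236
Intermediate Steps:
T(Y) = 4/3 + Y/6
99206/T(-41 - 1*(-34)) = 99206/(4/3 + (-41 - 1*(-34))/6) = 99206/(4/3 + (-41 + 34)/6) = 99206/(4/3 + (⅙)*(-7)) = 99206/(4/3 - 7/6) = 99206/(⅙) = 99206*6 = 595236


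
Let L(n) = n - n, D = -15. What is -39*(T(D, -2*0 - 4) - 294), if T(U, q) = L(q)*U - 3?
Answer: 11583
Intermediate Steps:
L(n) = 0
T(U, q) = -3 (T(U, q) = 0*U - 3 = 0 - 3 = -3)
-39*(T(D, -2*0 - 4) - 294) = -39*(-3 - 294) = -39*(-297) = 11583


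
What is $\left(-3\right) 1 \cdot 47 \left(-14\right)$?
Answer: $1974$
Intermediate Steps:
$\left(-3\right) 1 \cdot 47 \left(-14\right) = \left(-3\right) 47 \left(-14\right) = \left(-141\right) \left(-14\right) = 1974$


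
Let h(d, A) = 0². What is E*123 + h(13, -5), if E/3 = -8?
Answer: -2952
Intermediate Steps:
E = -24 (E = 3*(-8) = -24)
h(d, A) = 0
E*123 + h(13, -5) = -24*123 + 0 = -2952 + 0 = -2952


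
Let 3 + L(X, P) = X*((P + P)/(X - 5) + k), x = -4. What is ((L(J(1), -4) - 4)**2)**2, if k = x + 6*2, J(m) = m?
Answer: 81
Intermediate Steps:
k = 8 (k = -4 + 6*2 = -4 + 12 = 8)
L(X, P) = -3 + X*(8 + 2*P/(-5 + X)) (L(X, P) = -3 + X*((P + P)/(X - 5) + 8) = -3 + X*((2*P)/(-5 + X) + 8) = -3 + X*(2*P/(-5 + X) + 8) = -3 + X*(8 + 2*P/(-5 + X)))
((L(J(1), -4) - 4)**2)**2 = (((15 - 43*1 + 8*1**2 + 2*(-4)*1)/(-5 + 1) - 4)**2)**2 = (((15 - 43 + 8*1 - 8)/(-4) - 4)**2)**2 = ((-(15 - 43 + 8 - 8)/4 - 4)**2)**2 = ((-1/4*(-28) - 4)**2)**2 = ((7 - 4)**2)**2 = (3**2)**2 = 9**2 = 81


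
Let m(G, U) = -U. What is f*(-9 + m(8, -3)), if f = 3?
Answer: -18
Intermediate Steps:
f*(-9 + m(8, -3)) = 3*(-9 - 1*(-3)) = 3*(-9 + 3) = 3*(-6) = -18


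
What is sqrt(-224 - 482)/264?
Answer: I*sqrt(706)/264 ≈ 0.10065*I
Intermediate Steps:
sqrt(-224 - 482)/264 = sqrt(-706)*(1/264) = (I*sqrt(706))*(1/264) = I*sqrt(706)/264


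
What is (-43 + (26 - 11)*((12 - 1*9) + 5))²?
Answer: 5929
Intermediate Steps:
(-43 + (26 - 11)*((12 - 1*9) + 5))² = (-43 + 15*((12 - 9) + 5))² = (-43 + 15*(3 + 5))² = (-43 + 15*8)² = (-43 + 120)² = 77² = 5929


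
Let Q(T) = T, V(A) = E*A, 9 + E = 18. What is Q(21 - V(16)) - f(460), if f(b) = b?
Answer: -583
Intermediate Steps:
E = 9 (E = -9 + 18 = 9)
V(A) = 9*A
Q(21 - V(16)) - f(460) = (21 - 9*16) - 1*460 = (21 - 1*144) - 460 = (21 - 144) - 460 = -123 - 460 = -583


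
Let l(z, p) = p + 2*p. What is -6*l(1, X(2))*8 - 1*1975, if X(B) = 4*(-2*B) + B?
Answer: 41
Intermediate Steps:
X(B) = -7*B (X(B) = -8*B + B = -7*B)
l(z, p) = 3*p
-6*l(1, X(2))*8 - 1*1975 = -6*3*(-7*2)*8 - 1*1975 = -6*3*(-14)*8 - 1975 = -(-252)*8 - 1975 = -6*(-336) - 1975 = 2016 - 1975 = 41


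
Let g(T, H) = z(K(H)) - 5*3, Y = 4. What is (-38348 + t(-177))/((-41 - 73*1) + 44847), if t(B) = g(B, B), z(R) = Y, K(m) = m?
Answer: -38359/44733 ≈ -0.85751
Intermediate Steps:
z(R) = 4
g(T, H) = -11 (g(T, H) = 4 - 5*3 = 4 - 15 = -11)
t(B) = -11
(-38348 + t(-177))/((-41 - 73*1) + 44847) = (-38348 - 11)/((-41 - 73*1) + 44847) = -38359/((-41 - 73) + 44847) = -38359/(-114 + 44847) = -38359/44733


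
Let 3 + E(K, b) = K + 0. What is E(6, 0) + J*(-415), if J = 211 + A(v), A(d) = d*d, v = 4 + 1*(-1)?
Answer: -91297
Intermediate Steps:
E(K, b) = -3 + K (E(K, b) = -3 + (K + 0) = -3 + K)
v = 3 (v = 4 - 1 = 3)
A(d) = d²
J = 220 (J = 211 + 3² = 211 + 9 = 220)
E(6, 0) + J*(-415) = (-3 + 6) + 220*(-415) = 3 - 91300 = -91297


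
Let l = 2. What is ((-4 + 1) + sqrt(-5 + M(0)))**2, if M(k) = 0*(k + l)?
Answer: (-3 + I*sqrt(5))**2 ≈ 4.0 - 13.416*I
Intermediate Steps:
M(k) = 0 (M(k) = 0*(k + 2) = 0*(2 + k) = 0)
((-4 + 1) + sqrt(-5 + M(0)))**2 = ((-4 + 1) + sqrt(-5 + 0))**2 = (-3 + sqrt(-5))**2 = (-3 + I*sqrt(5))**2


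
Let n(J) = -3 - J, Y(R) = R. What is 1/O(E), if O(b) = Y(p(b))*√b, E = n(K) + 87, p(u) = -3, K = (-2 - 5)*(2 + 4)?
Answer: -√14/126 ≈ -0.029696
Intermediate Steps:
K = -42 (K = -7*6 = -42)
E = 126 (E = (-3 - 1*(-42)) + 87 = (-3 + 42) + 87 = 39 + 87 = 126)
O(b) = -3*√b
1/O(E) = 1/(-9*√14) = -√14/126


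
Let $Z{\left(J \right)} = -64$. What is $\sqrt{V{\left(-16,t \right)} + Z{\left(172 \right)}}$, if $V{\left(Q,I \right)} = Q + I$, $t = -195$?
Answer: $5 i \sqrt{11} \approx 16.583 i$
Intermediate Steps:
$V{\left(Q,I \right)} = I + Q$
$\sqrt{V{\left(-16,t \right)} + Z{\left(172 \right)}} = \sqrt{\left(-195 - 16\right) - 64} = \sqrt{-211 - 64} = \sqrt{-275} = 5 i \sqrt{11}$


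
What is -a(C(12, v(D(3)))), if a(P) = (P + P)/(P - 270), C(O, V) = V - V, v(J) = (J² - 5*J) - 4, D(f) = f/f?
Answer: 0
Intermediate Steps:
D(f) = 1
v(J) = -4 + J² - 5*J
C(O, V) = 0
a(P) = 2*P/(-270 + P) (a(P) = (2*P)/(-270 + P) = 2*P/(-270 + P))
-a(C(12, v(D(3)))) = -2*0/(-270 + 0) = -2*0/(-270) = -2*0*(-1)/270 = -1*0 = 0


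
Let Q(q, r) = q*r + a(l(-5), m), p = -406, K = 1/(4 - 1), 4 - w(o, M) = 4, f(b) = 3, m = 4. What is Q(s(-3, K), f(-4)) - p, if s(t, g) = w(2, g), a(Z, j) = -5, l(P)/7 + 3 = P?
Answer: 401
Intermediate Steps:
l(P) = -21 + 7*P
w(o, M) = 0 (w(o, M) = 4 - 1*4 = 4 - 4 = 0)
K = ⅓ (K = 1/3 = ⅓ ≈ 0.33333)
s(t, g) = 0
Q(q, r) = -5 + q*r (Q(q, r) = q*r - 5 = -5 + q*r)
Q(s(-3, K), f(-4)) - p = (-5 + 0*3) - 1*(-406) = (-5 + 0) + 406 = -5 + 406 = 401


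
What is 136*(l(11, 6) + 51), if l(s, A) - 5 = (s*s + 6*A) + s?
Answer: 30464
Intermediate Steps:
l(s, A) = 5 + s + s² + 6*A (l(s, A) = 5 + ((s*s + 6*A) + s) = 5 + ((s² + 6*A) + s) = 5 + (s + s² + 6*A) = 5 + s + s² + 6*A)
136*(l(11, 6) + 51) = 136*((5 + 11 + 11² + 6*6) + 51) = 136*((5 + 11 + 121 + 36) + 51) = 136*(173 + 51) = 136*224 = 30464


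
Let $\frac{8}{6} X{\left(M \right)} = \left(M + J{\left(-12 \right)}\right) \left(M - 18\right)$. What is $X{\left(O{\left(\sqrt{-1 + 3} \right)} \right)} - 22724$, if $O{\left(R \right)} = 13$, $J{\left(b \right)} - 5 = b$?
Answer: $- \frac{45493}{2} \approx -22747.0$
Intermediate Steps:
$J{\left(b \right)} = 5 + b$
$X{\left(M \right)} = \frac{3 \left(-18 + M\right) \left(-7 + M\right)}{4}$ ($X{\left(M \right)} = \frac{3 \left(M + \left(5 - 12\right)\right) \left(M - 18\right)}{4} = \frac{3 \left(M - 7\right) \left(-18 + M\right)}{4} = \frac{3 \left(-7 + M\right) \left(-18 + M\right)}{4} = \frac{3 \left(-18 + M\right) \left(-7 + M\right)}{4}$)
$X{\left(O{\left(\sqrt{-1 + 3} \right)} \right)} - 22724 = \left(\frac{189}{2} - \frac{975}{4} + \frac{3 \cdot 13^{2}}{4}\right) - 22724 = \left(\frac{189}{2} - \frac{975}{4} + \frac{3}{4} \cdot 169\right) - 22724 = \left(\frac{189}{2} - \frac{975}{4} + \frac{507}{4}\right) - 22724 = - \frac{45}{2} - 22724 = - \frac{45493}{2}$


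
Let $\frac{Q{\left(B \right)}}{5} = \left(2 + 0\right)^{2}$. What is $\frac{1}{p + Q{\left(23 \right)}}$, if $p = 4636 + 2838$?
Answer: $\frac{1}{7494} \approx 0.00013344$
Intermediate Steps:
$Q{\left(B \right)} = 20$ ($Q{\left(B \right)} = 5 \left(2 + 0\right)^{2} = 5 \cdot 2^{2} = 5 \cdot 4 = 20$)
$p = 7474$
$\frac{1}{p + Q{\left(23 \right)}} = \frac{1}{7474 + 20} = \frac{1}{7494}$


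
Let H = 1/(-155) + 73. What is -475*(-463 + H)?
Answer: 5742845/31 ≈ 1.8525e+5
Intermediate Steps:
H = 11314/155 (H = -1/155 + 73 = 11314/155 ≈ 72.994)
-475*(-463 + H) = -475*(-463 + 11314/155) = -475*(-60451/155) = 5742845/31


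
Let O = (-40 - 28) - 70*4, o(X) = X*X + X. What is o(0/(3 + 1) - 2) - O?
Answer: 350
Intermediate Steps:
o(X) = X + X**2 (o(X) = X**2 + X = X + X**2)
O = -348 (O = -68 - 280 = -348)
o(0/(3 + 1) - 2) - O = (0/(3 + 1) - 2)*(1 + (0/(3 + 1) - 2)) - 1*(-348) = (0/4 - 2)*(1 + (0/4 - 2)) + 348 = (0*(1/4) - 2)*(1 + (0*(1/4) - 2)) + 348 = (0 - 2)*(1 + (0 - 2)) + 348 = -2*(1 - 2) + 348 = -2*(-1) + 348 = 2 + 348 = 350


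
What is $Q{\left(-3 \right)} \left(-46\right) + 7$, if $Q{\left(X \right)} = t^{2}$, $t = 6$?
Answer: $-1649$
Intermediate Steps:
$Q{\left(X \right)} = 36$ ($Q{\left(X \right)} = 6^{2} = 36$)
$Q{\left(-3 \right)} \left(-46\right) + 7 = 36 \left(-46\right) + 7 = -1656 + 7 = -1649$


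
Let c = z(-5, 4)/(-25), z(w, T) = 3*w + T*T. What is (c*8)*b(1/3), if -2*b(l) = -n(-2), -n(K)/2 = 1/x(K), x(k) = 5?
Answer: 8/125 ≈ 0.064000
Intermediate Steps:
z(w, T) = T² + 3*w (z(w, T) = 3*w + T² = T² + 3*w)
n(K) = -⅖ (n(K) = -2/5 = -2*⅕ = -⅖)
b(l) = -⅕ (b(l) = -(-1)*(-2)/(2*5) = -½*⅖ = -⅕)
c = -1/25 (c = (4² + 3*(-5))/(-25) = (16 - 15)*(-1/25) = 1*(-1/25) = -1/25 ≈ -0.040000)
(c*8)*b(1/3) = -1/25*8*(-⅕) = -8/25*(-⅕) = 8/125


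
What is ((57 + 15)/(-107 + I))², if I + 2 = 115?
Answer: 144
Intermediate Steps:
I = 113 (I = -2 + 115 = 113)
((57 + 15)/(-107 + I))² = ((57 + 15)/(-107 + 113))² = (72/6)² = (72*(⅙))² = 12² = 144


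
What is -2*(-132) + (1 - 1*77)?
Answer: 188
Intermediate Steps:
-2*(-132) + (1 - 1*77) = 264 + (1 - 77) = 264 - 76 = 188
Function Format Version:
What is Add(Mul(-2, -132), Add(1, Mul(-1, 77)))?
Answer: 188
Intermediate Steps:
Add(Mul(-2, -132), Add(1, Mul(-1, 77))) = Add(264, Add(1, -77)) = Add(264, -76) = 188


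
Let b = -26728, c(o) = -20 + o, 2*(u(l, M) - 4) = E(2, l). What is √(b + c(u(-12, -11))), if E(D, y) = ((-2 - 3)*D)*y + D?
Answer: I*√26683 ≈ 163.35*I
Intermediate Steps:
E(D, y) = D - 5*D*y (E(D, y) = (-5*D)*y + D = -5*D*y + D = D - 5*D*y)
u(l, M) = 5 - 5*l (u(l, M) = 4 + (2*(1 - 5*l))/2 = 4 + (2 - 10*l)/2 = 4 + (1 - 5*l) = 5 - 5*l)
√(b + c(u(-12, -11))) = √(-26728 + (-20 + (5 - 5*(-12)))) = √(-26728 + (-20 + (5 + 60))) = √(-26728 + (-20 + 65)) = √(-26728 + 45) = √(-26683) = I*√26683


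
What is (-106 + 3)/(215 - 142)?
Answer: -103/73 ≈ -1.4110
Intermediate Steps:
(-106 + 3)/(215 - 142) = -103/73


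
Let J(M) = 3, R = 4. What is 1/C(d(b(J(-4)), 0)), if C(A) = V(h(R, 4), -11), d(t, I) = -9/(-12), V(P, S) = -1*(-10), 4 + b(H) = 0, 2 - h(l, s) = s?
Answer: ⅒ ≈ 0.10000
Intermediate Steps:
h(l, s) = 2 - s
b(H) = -4 (b(H) = -4 + 0 = -4)
V(P, S) = 10
d(t, I) = ¾ (d(t, I) = -9*(-1/12) = ¾)
C(A) = 10
1/C(d(b(J(-4)), 0)) = 1/10 = ⅒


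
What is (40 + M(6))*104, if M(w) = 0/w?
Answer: 4160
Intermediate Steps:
M(w) = 0
(40 + M(6))*104 = (40 + 0)*104 = 40*104 = 4160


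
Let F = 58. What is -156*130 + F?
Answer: -20222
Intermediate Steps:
-156*130 + F = -156*130 + 58 = -20280 + 58 = -20222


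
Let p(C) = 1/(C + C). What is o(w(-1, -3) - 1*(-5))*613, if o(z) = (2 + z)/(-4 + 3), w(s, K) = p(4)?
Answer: -34941/8 ≈ -4367.6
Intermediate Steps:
p(C) = 1/(2*C)
w(s, K) = ⅛ (w(s, K) = (½)/4 = (½)*(¼) = ⅛)
o(z) = -2 - z (o(z) = (2 + z)/(-1) = (2 + z)*(-1) = -2 - z)
o(w(-1, -3) - 1*(-5))*613 = (-2 - (⅛ - 1*(-5)))*613 = (-2 - (⅛ + 5))*613 = (-2 - 1*41/8)*613 = (-2 - 41/8)*613 = -57/8*613 = -34941/8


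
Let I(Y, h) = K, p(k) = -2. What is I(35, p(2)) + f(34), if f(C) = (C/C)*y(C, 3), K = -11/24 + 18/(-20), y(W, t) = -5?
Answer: -763/120 ≈ -6.3583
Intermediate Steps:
K = -163/120 (K = -11*1/24 + 18*(-1/20) = -11/24 - 9/10 = -163/120 ≈ -1.3583)
f(C) = -5 (f(C) = (C/C)*(-5) = 1*(-5) = -5)
I(Y, h) = -163/120
I(35, p(2)) + f(34) = -163/120 - 5 = -763/120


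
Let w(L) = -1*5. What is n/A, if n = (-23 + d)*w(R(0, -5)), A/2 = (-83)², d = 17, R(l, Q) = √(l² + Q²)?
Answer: 15/6889 ≈ 0.0021774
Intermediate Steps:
R(l, Q) = √(Q² + l²)
w(L) = -5
A = 13778 (A = 2*(-83)² = 2*6889 = 13778)
n = 30 (n = (-23 + 17)*(-5) = -6*(-5) = 30)
n/A = 30/13778 = 30*(1/13778) = 15/6889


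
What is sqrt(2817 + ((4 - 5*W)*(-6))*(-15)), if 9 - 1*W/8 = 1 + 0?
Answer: 3*I*sqrt(2847) ≈ 160.07*I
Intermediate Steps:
W = 64 (W = 72 - 8*(1 + 0) = 72 - 8*1 = 72 - 8 = 64)
sqrt(2817 + ((4 - 5*W)*(-6))*(-15)) = sqrt(2817 + ((4 - 5*64)*(-6))*(-15)) = sqrt(2817 + ((4 - 320)*(-6))*(-15)) = sqrt(2817 - 316*(-6)*(-15)) = sqrt(2817 + 1896*(-15)) = sqrt(2817 - 28440) = sqrt(-25623) = 3*I*sqrt(2847)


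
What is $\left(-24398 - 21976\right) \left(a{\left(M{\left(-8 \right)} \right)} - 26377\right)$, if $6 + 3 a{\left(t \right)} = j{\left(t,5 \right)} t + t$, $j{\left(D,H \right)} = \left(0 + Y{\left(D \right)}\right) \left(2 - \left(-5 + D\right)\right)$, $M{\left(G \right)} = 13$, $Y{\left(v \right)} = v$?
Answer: $1238773204$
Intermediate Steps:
$j{\left(D,H \right)} = D \left(7 - D\right)$ ($j{\left(D,H \right)} = \left(0 + D\right) \left(2 - \left(-5 + D\right)\right) = D \left(7 - D\right)$)
$a{\left(t \right)} = -2 + \frac{t}{3} + \frac{t^{2} \left(7 - t\right)}{3}$ ($a{\left(t \right)} = -2 + \frac{t \left(7 - t\right) t + t}{3} = -2 + \frac{t^{2} \left(7 - t\right) + t}{3} = -2 + \frac{t + t^{2} \left(7 - t\right)}{3} = -2 + \left(\frac{t}{3} + \frac{t^{2} \left(7 - t\right)}{3}\right) = -2 + \frac{t}{3} + \frac{t^{2} \left(7 - t\right)}{3}$)
$\left(-24398 - 21976\right) \left(a{\left(M{\left(-8 \right)} \right)} - 26377\right) = \left(-24398 - 21976\right) \left(\left(-2 + \frac{1}{3} \cdot 13 + \frac{13^{2} \left(7 - 13\right)}{3}\right) - 26377\right) = - 46374 \left(\left(-2 + \frac{13}{3} + \frac{1}{3} \cdot 169 \left(7 - 13\right)\right) - 26377\right) = - 46374 \left(\left(-2 + \frac{13}{3} + \frac{1}{3} \cdot 169 \left(-6\right)\right) - 26377\right) = - 46374 \left(\left(-2 + \frac{13}{3} - 338\right) - 26377\right) = - 46374 \left(- \frac{1007}{3} - 26377\right) = \left(-46374\right) \left(- \frac{80138}{3}\right) = 1238773204$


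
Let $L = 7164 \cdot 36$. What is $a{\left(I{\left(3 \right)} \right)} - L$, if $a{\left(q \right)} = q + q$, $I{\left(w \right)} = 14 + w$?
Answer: $-257870$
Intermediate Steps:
$L = 257904$
$a{\left(q \right)} = 2 q$
$a{\left(I{\left(3 \right)} \right)} - L = 2 \left(14 + 3\right) - 257904 = 2 \cdot 17 - 257904 = 34 - 257904 = -257870$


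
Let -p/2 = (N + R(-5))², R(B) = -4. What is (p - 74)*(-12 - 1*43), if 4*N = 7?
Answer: 37015/8 ≈ 4626.9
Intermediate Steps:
N = 7/4 (N = (¼)*7 = 7/4 ≈ 1.7500)
p = -81/8 (p = -2*(7/4 - 4)² = -2*(-9/4)² = -2*81/16 = -81/8 ≈ -10.125)
(p - 74)*(-12 - 1*43) = (-81/8 - 74)*(-12 - 1*43) = -673*(-12 - 43)/8 = -673/8*(-55) = 37015/8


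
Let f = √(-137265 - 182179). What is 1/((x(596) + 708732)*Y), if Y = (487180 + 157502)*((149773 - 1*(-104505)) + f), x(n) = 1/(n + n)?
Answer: 18943711/2200916565847589308162395 - 149*I*√79861/2200916565847589308162395 ≈ 8.6072e-18 - 1.9132e-20*I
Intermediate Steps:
x(n) = 1/(2*n)
f = 2*I*√79861 (f = √(-319444) = 2*I*√79861 ≈ 565.19*I)
Y = 163928449596 + 1289364*I*√79861 (Y = (487180 + 157502)*((149773 - 1*(-104505)) + 2*I*√79861) = 644682*((149773 + 104505) + 2*I*√79861) = 644682*(254278 + 2*I*√79861) = 163928449596 + 1289364*I*√79861 ≈ 1.6393e+11 + 3.6437e+8*I)
1/((x(596) + 708732)*Y) = 1/(((½)/596 + 708732)*(163928449596 + 1289364*I*√79861)) = 1/(((½)*(1/596) + 708732)*(163928449596 + 1289364*I*√79861)) = 1/((1/1192 + 708732)*(163928449596 + 1289364*I*√79861)) = 1/((844808545/1192)*(163928449596 + 1289364*I*√79861)) = 1192/(844808545*(163928449596 + 1289364*I*√79861))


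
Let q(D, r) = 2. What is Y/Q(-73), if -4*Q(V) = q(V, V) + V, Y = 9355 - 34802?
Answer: -101788/71 ≈ -1433.6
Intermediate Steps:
Y = -25447
Q(V) = -½ - V/4 (Q(V) = -(2 + V)/4 = -½ - V/4)
Y/Q(-73) = -25447/(-½ - ¼*(-73)) = -25447/(-½ + 73/4) = -25447/71/4 = -25447*4/71 = -101788/71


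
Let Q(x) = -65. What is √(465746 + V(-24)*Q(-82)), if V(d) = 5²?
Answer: 3*√51569 ≈ 681.26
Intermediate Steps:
V(d) = 25
√(465746 + V(-24)*Q(-82)) = √(465746 + 25*(-65)) = √(465746 - 1625) = √464121 = 3*√51569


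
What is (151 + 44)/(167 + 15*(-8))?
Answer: 195/47 ≈ 4.1489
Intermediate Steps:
(151 + 44)/(167 + 15*(-8)) = 195/(167 - 120) = 195/47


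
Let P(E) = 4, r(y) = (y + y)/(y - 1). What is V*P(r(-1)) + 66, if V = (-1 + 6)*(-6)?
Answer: -54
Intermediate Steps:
r(y) = 2*y/(-1 + y) (r(y) = (2*y)/(-1 + y) = 2*y/(-1 + y))
V = -30 (V = 5*(-6) = -30)
V*P(r(-1)) + 66 = -30*4 + 66 = -120 + 66 = -54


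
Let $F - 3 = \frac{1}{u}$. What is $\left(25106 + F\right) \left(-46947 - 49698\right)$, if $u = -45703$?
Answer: $- \frac{110905610119770}{45703} \approx -2.4267 \cdot 10^{9}$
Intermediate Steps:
$F = \frac{137108}{45703}$ ($F = 3 + \frac{1}{-45703} = 3 - \frac{1}{45703} = \frac{137108}{45703} \approx 3.0$)
$\left(25106 + F\right) \left(-46947 - 49698\right) = \left(25106 + \frac{137108}{45703}\right) \left(-46947 - 49698\right) = \frac{1147556626}{45703} \left(-96645\right) = - \frac{110905610119770}{45703}$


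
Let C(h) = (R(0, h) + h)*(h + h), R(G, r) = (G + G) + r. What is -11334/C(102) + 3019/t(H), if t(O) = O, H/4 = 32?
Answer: 2587249/110976 ≈ 23.314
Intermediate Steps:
H = 128 (H = 4*32 = 128)
R(G, r) = r + 2*G (R(G, r) = 2*G + r = r + 2*G)
C(h) = 4*h² (C(h) = ((h + 2*0) + h)*(h + h) = ((h + 0) + h)*(2*h) = (h + h)*(2*h) = (2*h)*(2*h) = 4*h²)
-11334/C(102) + 3019/t(H) = -11334/(4*102²) + 3019/128 = -11334/(4*10404) + 3019*(1/128) = -11334/41616 + 3019/128 = -11334*1/41616 + 3019/128 = -1889/6936 + 3019/128 = 2587249/110976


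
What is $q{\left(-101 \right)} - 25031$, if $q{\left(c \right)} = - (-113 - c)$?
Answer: $-25019$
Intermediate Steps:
$q{\left(c \right)} = 113 + c$
$q{\left(-101 \right)} - 25031 = \left(113 - 101\right) - 25031 = 12 - 25031 = -25019$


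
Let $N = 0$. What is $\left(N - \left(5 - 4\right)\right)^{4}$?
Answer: $1$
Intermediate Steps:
$\left(N - \left(5 - 4\right)\right)^{4} = \left(0 - \left(5 - 4\right)\right)^{4} = \left(0 - 1\right)^{4} = \left(-1\right)^{4} = 1$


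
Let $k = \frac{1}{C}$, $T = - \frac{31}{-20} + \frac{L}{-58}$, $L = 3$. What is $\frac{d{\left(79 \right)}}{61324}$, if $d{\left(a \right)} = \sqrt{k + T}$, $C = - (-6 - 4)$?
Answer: $\frac{3 \sqrt{14935}}{17783960} \approx 2.0616 \cdot 10^{-5}$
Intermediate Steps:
$C = 10$ ($C = \left(-1\right) \left(-10\right) = 10$)
$T = \frac{869}{580}$ ($T = - \frac{31}{-20} + \frac{3}{-58} = \left(-31\right) \left(- \frac{1}{20}\right) + 3 \left(- \frac{1}{58}\right) = \frac{31}{20} - \frac{3}{58} = \frac{869}{580} \approx 1.4983$)
$k = \frac{1}{10} \approx 0.1$
$d{\left(a \right)} = \frac{3 \sqrt{14935}}{290}$ ($d{\left(a \right)} = \sqrt{\frac{1}{10} + \frac{869}{580}} = \sqrt{\frac{927}{580}} = \frac{3 \sqrt{14935}}{290}$)
$\frac{d{\left(79 \right)}}{61324} = \frac{\frac{3}{290} \sqrt{14935}}{61324} = \frac{3 \sqrt{14935}}{290} \cdot \frac{1}{61324} = \frac{3 \sqrt{14935}}{17783960}$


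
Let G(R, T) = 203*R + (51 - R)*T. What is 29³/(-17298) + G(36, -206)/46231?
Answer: -1054564895/799703838 ≈ -1.3187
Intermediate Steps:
G(R, T) = 203*R + T*(51 - R)
29³/(-17298) + G(36, -206)/46231 = 29³/(-17298) + (51*(-206) + 203*36 - 1*36*(-206))/46231 = 24389*(-1/17298) + (-10506 + 7308 + 7416)*(1/46231) = -24389/17298 + 4218*(1/46231) = -24389/17298 + 4218/46231 = -1054564895/799703838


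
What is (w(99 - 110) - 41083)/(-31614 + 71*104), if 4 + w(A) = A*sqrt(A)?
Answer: 41087/24230 + 11*I*sqrt(11)/24230 ≈ 1.6957 + 0.0015057*I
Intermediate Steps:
w(A) = -4 + A**(3/2) (w(A) = -4 + A*sqrt(A) = -4 + A**(3/2))
(w(99 - 110) - 41083)/(-31614 + 71*104) = ((-4 + (99 - 110)**(3/2)) - 41083)/(-31614 + 71*104) = ((-4 + (-11)**(3/2)) - 41083)/(-31614 + 7384) = ((-4 - 11*I*sqrt(11)) - 41083)/(-24230) = (-41087 - 11*I*sqrt(11))*(-1/24230) = 41087/24230 + 11*I*sqrt(11)/24230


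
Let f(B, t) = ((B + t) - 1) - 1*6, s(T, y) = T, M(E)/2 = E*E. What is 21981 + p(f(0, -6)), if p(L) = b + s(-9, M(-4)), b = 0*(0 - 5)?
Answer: 21972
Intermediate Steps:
M(E) = 2*E² (M(E) = 2*(E*E) = 2*E²)
f(B, t) = -7 + B + t (f(B, t) = (-1 + B + t) - 6 = -7 + B + t)
b = 0 (b = 0*(-5) = 0)
p(L) = -9 (p(L) = 0 - 9 = -9)
21981 + p(f(0, -6)) = 21981 - 9 = 21972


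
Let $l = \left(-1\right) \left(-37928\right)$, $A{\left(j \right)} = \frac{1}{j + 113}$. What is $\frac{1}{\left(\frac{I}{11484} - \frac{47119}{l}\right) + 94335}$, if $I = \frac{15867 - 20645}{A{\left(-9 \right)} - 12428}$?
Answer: $\frac{12794835231288}{1206984886595355475} \approx 1.0601 \cdot 10^{-5}$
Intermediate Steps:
$A{\left(j \right)} = \frac{1}{113 + j}$
$I = \frac{496912}{1292511}$ ($I = \frac{15867 - 20645}{\frac{1}{113 - 9} - 12428} = - \frac{4778}{\frac{1}{104} - 12428} = - \frac{4778}{- \frac{1292511}{104}} = \left(-4778\right) \left(- \frac{104}{1292511}\right) = \frac{496912}{1292511} \approx 0.38445$)
$l = 37928$
$\frac{1}{\left(\frac{I}{11484} - \frac{47119}{l}\right) + 94335} = \frac{1}{\left(\frac{496912}{1292511 \cdot 11484} - \frac{47119}{37928}\right) + 94335} = \frac{1}{\left(\frac{496912}{1292511} \cdot \frac{1}{11484} - \frac{47119}{37928}\right) + 94335} = \frac{1}{\left(\frac{124228}{3710799081} - \frac{47119}{37928}\right) + 94335} = \frac{1}{- \frac{15894948198005}{12794835231288} + 94335} = \frac{1}{\frac{1206984886595355475}{12794835231288}} = \frac{12794835231288}{1206984886595355475}$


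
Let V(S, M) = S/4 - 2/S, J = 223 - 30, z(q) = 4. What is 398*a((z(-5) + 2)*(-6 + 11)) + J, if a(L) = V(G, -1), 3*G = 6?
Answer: -6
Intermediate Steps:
G = 2 (G = (1/3)*6 = 2)
J = 193
V(S, M) = -2/S + S/4 (V(S, M) = S*(1/4) - 2/S = S/4 - 2/S = -2/S + S/4)
a(L) = -1/2 (a(L) = -2/2 + (1/4)*2 = -2*1/2 + 1/2 = -1 + 1/2 = -1/2)
398*a((z(-5) + 2)*(-6 + 11)) + J = 398*(-1/2) + 193 = -199 + 193 = -6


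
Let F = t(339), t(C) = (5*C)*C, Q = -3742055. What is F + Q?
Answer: -3167450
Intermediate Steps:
t(C) = 5*C²
F = 574605 (F = 5*339² = 5*114921 = 574605)
F + Q = 574605 - 3742055 = -3167450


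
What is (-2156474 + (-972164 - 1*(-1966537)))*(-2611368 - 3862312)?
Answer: 7523070001680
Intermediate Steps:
(-2156474 + (-972164 - 1*(-1966537)))*(-2611368 - 3862312) = (-2156474 + (-972164 + 1966537))*(-6473680) = (-2156474 + 994373)*(-6473680) = -1162101*(-6473680) = 7523070001680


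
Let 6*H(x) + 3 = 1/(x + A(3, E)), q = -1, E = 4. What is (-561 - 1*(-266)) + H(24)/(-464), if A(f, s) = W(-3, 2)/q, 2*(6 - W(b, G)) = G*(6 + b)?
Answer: -8623409/29232 ≈ -295.00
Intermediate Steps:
W(b, G) = 6 - G*(6 + b)/2
A(f, s) = -3 (A(f, s) = (6 - 3*2 - ½*2*(-3))/(-1) = (6 - 6 + 3)*(-1) = 3*(-1) = -3)
H(x) = -½ + 1/(6*(-3 + x)) (H(x) = -½ + 1/(6*(x - 3)) = -½ + 1/(6*(-3 + x)))
(-561 - 1*(-266)) + H(24)/(-464) = (-561 - 1*(-266)) + ((10 - 3*24)/(6*(-3 + 24)))/(-464) = (-561 + 266) - (10 - 72)/(2784*21) = -295 - (-62)/(2784*21) = -295 - 1/464*(-31/63) = -295 + 31/29232 = -8623409/29232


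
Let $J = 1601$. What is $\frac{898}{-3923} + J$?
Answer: $\frac{6279825}{3923} \approx 1600.8$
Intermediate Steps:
$\frac{898}{-3923} + J = \frac{898}{-3923} + 1601 = 898 \left(- \frac{1}{3923}\right) + 1601 = - \frac{898}{3923} + 1601 = \frac{6279825}{3923}$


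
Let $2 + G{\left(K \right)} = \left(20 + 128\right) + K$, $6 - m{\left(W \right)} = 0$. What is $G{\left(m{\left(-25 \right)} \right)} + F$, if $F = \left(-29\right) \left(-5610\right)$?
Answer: $162842$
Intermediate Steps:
$m{\left(W \right)} = 6$ ($m{\left(W \right)} = 6 - 0 = 6 + 0 = 6$)
$G{\left(K \right)} = 146 + K$ ($G{\left(K \right)} = -2 + \left(\left(20 + 128\right) + K\right) = -2 + \left(148 + K\right) = 146 + K$)
$F = 162690$
$G{\left(m{\left(-25 \right)} \right)} + F = \left(146 + 6\right) + 162690 = 152 + 162690 = 162842$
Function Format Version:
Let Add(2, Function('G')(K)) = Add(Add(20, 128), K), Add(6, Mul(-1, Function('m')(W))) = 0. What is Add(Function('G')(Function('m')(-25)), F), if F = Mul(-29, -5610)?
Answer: 162842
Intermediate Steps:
Function('m')(W) = 6 (Function('m')(W) = Add(6, Mul(-1, 0)) = Add(6, 0) = 6)
Function('G')(K) = Add(146, K) (Function('G')(K) = Add(-2, Add(Add(20, 128), K)) = Add(-2, Add(148, K)) = Add(146, K))
F = 162690
Add(Function('G')(Function('m')(-25)), F) = Add(Add(146, 6), 162690) = Add(152, 162690) = 162842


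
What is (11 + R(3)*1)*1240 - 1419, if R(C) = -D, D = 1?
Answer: 10981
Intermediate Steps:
R(C) = -1 (R(C) = -1*1 = -1)
(11 + R(3)*1)*1240 - 1419 = (11 - 1*1)*1240 - 1419 = (11 - 1)*1240 - 1419 = 10*1240 - 1419 = 12400 - 1419 = 10981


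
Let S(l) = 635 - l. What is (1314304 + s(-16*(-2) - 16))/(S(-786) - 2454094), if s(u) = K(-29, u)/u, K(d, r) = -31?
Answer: -21028833/39242768 ≈ -0.53586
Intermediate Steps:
s(u) = -31/u
(1314304 + s(-16*(-2) - 16))/(S(-786) - 2454094) = (1314304 - 31/(-16*(-2) - 16))/((635 - 1*(-786)) - 2454094) = (1314304 - 31/(32 - 16))/((635 + 786) - 2454094) = (1314304 - 31/16)/(1421 - 2454094) = (1314304 - 31*1/16)/(-2452673) = (1314304 - 31/16)*(-1/2452673) = (21028833/16)*(-1/2452673) = -21028833/39242768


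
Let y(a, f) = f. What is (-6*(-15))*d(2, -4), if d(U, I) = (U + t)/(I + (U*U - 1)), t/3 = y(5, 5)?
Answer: -1530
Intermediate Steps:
t = 15 (t = 3*5 = 15)
d(U, I) = (15 + U)/(-1 + I + U²) (d(U, I) = (U + 15)/(I + (U*U - 1)) = (15 + U)/(I + (U² - 1)) = (15 + U)/(I + (-1 + U²)) = (15 + U)/(-1 + I + U²))
(-6*(-15))*d(2, -4) = (-6*(-15))*((15 + 2)/(-1 - 4 + 2²)) = 90*(17/(-1 - 4 + 4)) = 90*(17/(-1)) = 90*(-1*17) = 90*(-17) = -1530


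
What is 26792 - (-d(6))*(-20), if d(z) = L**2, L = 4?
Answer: 26472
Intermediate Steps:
d(z) = 16 (d(z) = 4**2 = 16)
26792 - (-d(6))*(-20) = 26792 - (-1*16)*(-20) = 26792 - (-16)*(-20) = 26792 - 1*320 = 26792 - 320 = 26472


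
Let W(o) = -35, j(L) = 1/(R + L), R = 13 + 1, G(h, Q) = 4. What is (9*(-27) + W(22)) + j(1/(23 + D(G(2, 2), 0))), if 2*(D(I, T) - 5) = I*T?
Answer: -109226/393 ≈ -277.93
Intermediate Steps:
R = 14
D(I, T) = 5 + I*T/2 (D(I, T) = 5 + (I*T)/2 = 5 + I*T/2)
j(L) = 1/(14 + L)
(9*(-27) + W(22)) + j(1/(23 + D(G(2, 2), 0))) = (9*(-27) - 35) + 1/(14 + 1/(23 + (5 + (1/2)*4*0))) = (-243 - 35) + 1/(14 + 1/(23 + (5 + 0))) = -278 + 1/(14 + 1/(23 + 5)) = -278 + 1/(14 + 1/28) = -278 + 1/(393/28) = -278 + 28/393 = -109226/393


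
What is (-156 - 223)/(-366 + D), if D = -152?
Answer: 379/518 ≈ 0.73166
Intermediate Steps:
(-156 - 223)/(-366 + D) = (-156 - 223)/(-366 - 152) = -379/(-518) = -379*(-1/518) = 379/518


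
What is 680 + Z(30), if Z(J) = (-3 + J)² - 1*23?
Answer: 1386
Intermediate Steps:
Z(J) = -23 + (-3 + J)² (Z(J) = (-3 + J)² - 23 = -23 + (-3 + J)²)
680 + Z(30) = 680 + (-23 + (-3 + 30)²) = 680 + (-23 + 27²) = 680 + (-23 + 729) = 680 + 706 = 1386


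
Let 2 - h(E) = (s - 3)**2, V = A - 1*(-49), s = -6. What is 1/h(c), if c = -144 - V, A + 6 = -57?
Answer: -1/79 ≈ -0.012658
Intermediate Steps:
A = -63 (A = -6 - 57 = -63)
V = -14 (V = -63 - 1*(-49) = -63 + 49 = -14)
c = -130 (c = -144 - 1*(-14) = -144 + 14 = -130)
h(E) = -79 (h(E) = 2 - (-6 - 3)**2 = 2 - 1*(-9)**2 = 2 - 1*81 = 2 - 81 = -79)
1/h(c) = 1/(-79) = -1/79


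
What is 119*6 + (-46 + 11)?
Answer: 679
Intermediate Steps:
119*6 + (-46 + 11) = 714 - 35 = 679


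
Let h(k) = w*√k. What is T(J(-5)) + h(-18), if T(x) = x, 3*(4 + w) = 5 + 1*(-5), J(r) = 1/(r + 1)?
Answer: -¼ - 12*I*√2 ≈ -0.25 - 16.971*I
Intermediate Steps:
J(r) = 1/(1 + r)
w = -4 (w = -4 + (5 + 1*(-5))/3 = -4 + (5 - 5)/3 = -4 + (⅓)*0 = -4 + 0 = -4)
h(k) = -4*√k
T(J(-5)) + h(-18) = 1/(1 - 5) - 12*I*√2 = 1/(-4) - 12*I*√2 = -¼ - 12*I*√2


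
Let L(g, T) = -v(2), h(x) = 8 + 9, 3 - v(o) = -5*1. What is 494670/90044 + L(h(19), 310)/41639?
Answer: 10298421889/1874671058 ≈ 5.4935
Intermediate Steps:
v(o) = 8 (v(o) = 3 - (-5) = 3 - 1*(-5) = 3 + 5 = 8)
h(x) = 17
L(g, T) = -8 (L(g, T) = -1*8 = -8)
494670/90044 + L(h(19), 310)/41639 = 494670/90044 - 8/41639 = 494670*(1/90044) - 8*1/41639 = 247335/45022 - 8/41639 = 10298421889/1874671058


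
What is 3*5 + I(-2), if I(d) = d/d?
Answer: 16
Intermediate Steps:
I(d) = 1
3*5 + I(-2) = 3*5 + 1 = 15 + 1 = 16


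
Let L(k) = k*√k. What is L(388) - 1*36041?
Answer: -36041 + 776*√97 ≈ -28398.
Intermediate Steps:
L(k) = k^(3/2)
L(388) - 1*36041 = 388^(3/2) - 1*36041 = 776*√97 - 36041 = -36041 + 776*√97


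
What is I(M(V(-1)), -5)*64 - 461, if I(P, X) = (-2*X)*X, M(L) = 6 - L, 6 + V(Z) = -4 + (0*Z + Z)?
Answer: -3661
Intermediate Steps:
V(Z) = -10 + Z (V(Z) = -6 + (-4 + (0*Z + Z)) = -6 + (-4 + (0 + Z)) = -6 + (-4 + Z) = -10 + Z)
I(P, X) = -2*X**2
I(M(V(-1)), -5)*64 - 461 = -2*(-5)**2*64 - 461 = -2*25*64 - 461 = -50*64 - 461 = -3200 - 461 = -3661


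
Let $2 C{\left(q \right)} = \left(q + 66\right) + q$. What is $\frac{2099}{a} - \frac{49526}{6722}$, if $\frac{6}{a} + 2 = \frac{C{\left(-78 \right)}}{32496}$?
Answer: $- \frac{154549083677}{218438112} \approx -707.52$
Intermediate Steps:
$C{\left(q \right)} = 33 + q$ ($C{\left(q \right)} = \frac{\left(q + 66\right) + q}{2} = \frac{\left(66 + q\right) + q}{2} = \frac{66 + 2 q}{2} = 33 + q$)
$a = - \frac{64992}{21679}$ ($a = \frac{6}{-2 + \frac{33 - 78}{32496}} = \frac{6}{-2 - \frac{15}{10832}} = \frac{6}{- \frac{21679}{10832}} = 6 \left(- \frac{10832}{21679}\right) = - \frac{64992}{21679} \approx -2.9979$)
$\frac{2099}{a} - \frac{49526}{6722} = \frac{2099}{- \frac{64992}{21679}} - \frac{49526}{6722} = 2099 \left(- \frac{21679}{64992}\right) - \frac{24763}{3361} = - \frac{45504221}{64992} - \frac{24763}{3361} = - \frac{154549083677}{218438112}$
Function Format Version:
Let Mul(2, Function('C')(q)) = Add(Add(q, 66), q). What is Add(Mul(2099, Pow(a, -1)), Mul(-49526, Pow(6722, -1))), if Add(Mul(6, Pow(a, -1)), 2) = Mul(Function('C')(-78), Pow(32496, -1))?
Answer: Rational(-154549083677, 218438112) ≈ -707.52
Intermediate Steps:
Function('C')(q) = Add(33, q) (Function('C')(q) = Mul(Rational(1, 2), Add(Add(q, 66), q)) = Mul(Rational(1, 2), Add(Add(66, q), q)) = Mul(Rational(1, 2), Add(66, Mul(2, q))) = Add(33, q))
a = Rational(-64992, 21679) (a = Mul(6, Pow(Add(-2, Mul(Add(33, -78), Pow(32496, -1))), -1)) = Mul(6, Pow(Add(-2, Mul(-45, Rational(1, 32496))), -1)) = Mul(6, Pow(Add(-2, Rational(-15, 10832)), -1)) = Mul(6, Pow(Rational(-21679, 10832), -1)) = Mul(6, Rational(-10832, 21679)) = Rational(-64992, 21679) ≈ -2.9979)
Add(Mul(2099, Pow(a, -1)), Mul(-49526, Pow(6722, -1))) = Add(Mul(2099, Pow(Rational(-64992, 21679), -1)), Mul(-49526, Pow(6722, -1))) = Add(Mul(2099, Rational(-21679, 64992)), Mul(-49526, Rational(1, 6722))) = Add(Rational(-45504221, 64992), Rational(-24763, 3361)) = Rational(-154549083677, 218438112)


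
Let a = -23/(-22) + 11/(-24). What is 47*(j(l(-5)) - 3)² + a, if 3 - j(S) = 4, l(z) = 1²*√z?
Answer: 198683/264 ≈ 752.59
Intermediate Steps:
l(z) = √z (l(z) = 1*√z = √z)
j(S) = -1 (j(S) = 3 - 1*4 = 3 - 4 = -1)
a = 155/264 (a = -23*(-1/22) + 11*(-1/24) = 23/22 - 11/24 = 155/264 ≈ 0.58712)
47*(j(l(-5)) - 3)² + a = 47*(-1 - 3)² + 155/264 = 47*(-4)² + 155/264 = 47*16 + 155/264 = 752 + 155/264 = 198683/264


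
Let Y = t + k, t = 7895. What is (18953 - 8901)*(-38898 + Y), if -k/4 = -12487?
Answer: 190435140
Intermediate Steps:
k = 49948 (k = -4*(-12487) = 49948)
Y = 57843 (Y = 7895 + 49948 = 57843)
(18953 - 8901)*(-38898 + Y) = (18953 - 8901)*(-38898 + 57843) = 10052*18945 = 190435140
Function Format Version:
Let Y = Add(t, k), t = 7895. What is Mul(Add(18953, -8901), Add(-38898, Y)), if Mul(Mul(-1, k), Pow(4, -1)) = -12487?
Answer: 190435140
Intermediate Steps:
k = 49948 (k = Mul(-4, -12487) = 49948)
Y = 57843 (Y = Add(7895, 49948) = 57843)
Mul(Add(18953, -8901), Add(-38898, Y)) = Mul(Add(18953, -8901), Add(-38898, 57843)) = Mul(10052, 18945) = 190435140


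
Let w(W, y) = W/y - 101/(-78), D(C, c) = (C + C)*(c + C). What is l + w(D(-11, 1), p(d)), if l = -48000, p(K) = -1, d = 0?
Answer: -3761059/78 ≈ -48219.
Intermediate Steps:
D(C, c) = 2*C*(C + c) (D(C, c) = (2*C)*(C + c) = 2*C*(C + c))
w(W, y) = 101/78 + W/y (w(W, y) = W/y - 101*(-1/78) = W/y + 101/78 = 101/78 + W/y)
l + w(D(-11, 1), p(d)) = -48000 + (101/78 + (2*(-11)*(-11 + 1))/(-1)) = -48000 + (101/78 + (2*(-11)*(-10))*(-1)) = -48000 + (101/78 + 220*(-1)) = -48000 + (101/78 - 220) = -48000 - 17059/78 = -3761059/78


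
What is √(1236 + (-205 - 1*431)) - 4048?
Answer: -4048 + 10*√6 ≈ -4023.5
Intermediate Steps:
√(1236 + (-205 - 1*431)) - 4048 = √(1236 + (-205 - 431)) - 4048 = √(1236 - 636) - 4048 = √600 - 4048 = 10*√6 - 4048 = -4048 + 10*√6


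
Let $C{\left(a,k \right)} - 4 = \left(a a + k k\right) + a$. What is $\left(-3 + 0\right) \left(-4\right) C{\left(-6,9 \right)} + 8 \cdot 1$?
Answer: $1388$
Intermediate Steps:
$C{\left(a,k \right)} = 4 + a + a^{2} + k^{2}$ ($C{\left(a,k \right)} = 4 + \left(\left(a a + k k\right) + a\right) = 4 + \left(\left(a^{2} + k^{2}\right) + a\right) = 4 + \left(a + a^{2} + k^{2}\right) = 4 + a + a^{2} + k^{2}$)
$\left(-3 + 0\right) \left(-4\right) C{\left(-6,9 \right)} + 8 \cdot 1 = \left(-3 + 0\right) \left(-4\right) \left(4 - 6 + \left(-6\right)^{2} + 9^{2}\right) + 8 \cdot 1 = \left(-3\right) \left(-4\right) \left(4 - 6 + 36 + 81\right) + 8 = 12 \cdot 115 + 8 = 1380 + 8 = 1388$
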